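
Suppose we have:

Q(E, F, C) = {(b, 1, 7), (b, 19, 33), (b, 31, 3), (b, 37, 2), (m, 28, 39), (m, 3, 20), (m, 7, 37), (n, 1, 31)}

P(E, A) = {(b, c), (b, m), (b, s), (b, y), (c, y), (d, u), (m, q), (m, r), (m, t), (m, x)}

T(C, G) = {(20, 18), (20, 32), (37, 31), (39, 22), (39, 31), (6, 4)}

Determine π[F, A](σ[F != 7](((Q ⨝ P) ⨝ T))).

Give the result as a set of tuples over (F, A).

Q ⋈ P (natural join on E): {(b, 1, 7, c), (b, 1, 7, m), (b, 1, 7, s), (b, 1, 7, y), (b, 19, 33, c), (b, 19, 33, m), (b, 19, 33, s), (b, 19, 33, y), (b, 31, 3, c), (b, 31, 3, m), (b, 31, 3, s), (b, 31, 3, y), (b, 37, 2, c), (b, 37, 2, m), (b, 37, 2, s), (b, 37, 2, y), (m, 28, 39, q), (m, 28, 39, r), (m, 28, 39, t), (m, 28, 39, x), (m, 3, 20, q), (m, 3, 20, r), (m, 3, 20, t), (m, 3, 20, x), (m, 7, 37, q), (m, 7, 37, r), (m, 7, 37, t), (m, 7, 37, x)}
(Q ⨝ P) ⋈ T (natural join on C): {(m, 28, 39, q, 22), (m, 28, 39, q, 31), (m, 28, 39, r, 22), (m, 28, 39, r, 31), (m, 28, 39, t, 22), (m, 28, 39, t, 31), (m, 28, 39, x, 22), (m, 28, 39, x, 31), (m, 3, 20, q, 18), (m, 3, 20, q, 32), (m, 3, 20, r, 18), (m, 3, 20, r, 32), (m, 3, 20, t, 18), (m, 3, 20, t, 32), (m, 3, 20, x, 18), (m, 3, 20, x, 32), (m, 7, 37, q, 31), (m, 7, 37, r, 31), (m, 7, 37, t, 31), (m, 7, 37, x, 31)}
σ[F != 7]: keep tuples satisfying F != 7 → {(m, 28, 39, q, 22), (m, 28, 39, q, 31), (m, 28, 39, r, 22), (m, 28, 39, r, 31), (m, 28, 39, t, 22), (m, 28, 39, t, 31), (m, 28, 39, x, 22), (m, 28, 39, x, 31), (m, 3, 20, q, 18), (m, 3, 20, q, 32), (m, 3, 20, r, 18), (m, 3, 20, r, 32), (m, 3, 20, t, 18), (m, 3, 20, t, 32), (m, 3, 20, x, 18), (m, 3, 20, x, 32)}
π_{F, A} gives {(28, q), (28, r), (28, t), (28, x), (3, q), (3, r), (3, t), (3, x)} (8 duplicate(s) eliminated).

{(28, q), (28, r), (28, t), (28, x), (3, q), (3, r), (3, t), (3, x)}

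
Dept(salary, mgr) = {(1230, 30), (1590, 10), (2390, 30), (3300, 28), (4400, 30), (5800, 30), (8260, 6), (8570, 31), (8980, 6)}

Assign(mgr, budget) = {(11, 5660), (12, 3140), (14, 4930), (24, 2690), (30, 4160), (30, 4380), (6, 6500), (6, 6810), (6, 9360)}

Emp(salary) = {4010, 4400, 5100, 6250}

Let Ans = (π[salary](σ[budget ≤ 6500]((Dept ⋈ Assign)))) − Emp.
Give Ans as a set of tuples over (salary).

{1230, 2390, 5800, 8260, 8980}

Joining Dept and Assign on mgr yields {(1230, 30, 4160), (1230, 30, 4380), (2390, 30, 4160), (2390, 30, 4380), (4400, 30, 4160), (4400, 30, 4380), (5800, 30, 4160), (5800, 30, 4380), (8260, 6, 6500), (8260, 6, 6810), (8260, 6, 9360), (8980, 6, 6500), (8980, 6, 6810), (8980, 6, 9360)}.
Selection budget ≤ 6500: {(1230, 30, 4160), (1230, 30, 4380), (2390, 30, 4160), (2390, 30, 4380), (4400, 30, 4160), (4400, 30, 4380), (5800, 30, 4160), (5800, 30, 4380), (8260, 6, 6500), (8980, 6, 6500)}
π[salary]: project onto (salary) (4 duplicate(s) eliminated) → {1230, 2390, 4400, 5800, 8260, 8980}
Set difference of the two operands is {1230, 2390, 5800, 8260, 8980}.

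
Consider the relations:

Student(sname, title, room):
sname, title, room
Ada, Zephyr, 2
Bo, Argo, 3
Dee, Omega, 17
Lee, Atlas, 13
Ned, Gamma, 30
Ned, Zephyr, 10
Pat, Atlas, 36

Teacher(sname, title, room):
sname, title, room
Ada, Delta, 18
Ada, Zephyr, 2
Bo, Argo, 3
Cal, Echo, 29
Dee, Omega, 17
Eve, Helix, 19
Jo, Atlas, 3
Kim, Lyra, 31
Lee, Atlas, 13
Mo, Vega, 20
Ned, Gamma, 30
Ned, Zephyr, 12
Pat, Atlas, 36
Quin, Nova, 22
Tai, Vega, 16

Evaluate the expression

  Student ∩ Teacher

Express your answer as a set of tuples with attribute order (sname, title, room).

{(Ada, Zephyr, 2), (Bo, Argo, 3), (Dee, Omega, 17), (Lee, Atlas, 13), (Ned, Gamma, 30), (Pat, Atlas, 36)}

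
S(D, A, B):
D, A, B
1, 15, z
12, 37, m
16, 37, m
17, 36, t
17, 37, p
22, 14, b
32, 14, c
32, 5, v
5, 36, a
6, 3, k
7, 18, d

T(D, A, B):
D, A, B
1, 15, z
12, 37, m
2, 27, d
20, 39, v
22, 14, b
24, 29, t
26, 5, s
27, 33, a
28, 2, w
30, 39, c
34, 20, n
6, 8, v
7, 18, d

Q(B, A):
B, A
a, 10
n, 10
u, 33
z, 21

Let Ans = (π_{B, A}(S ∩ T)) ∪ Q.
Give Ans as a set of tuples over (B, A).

{(a, 10), (b, 14), (d, 18), (m, 37), (n, 10), (u, 33), (z, 15), (z, 21)}

Taking the intersection: {(1, 15, z), (12, 37, m), (22, 14, b), (7, 18, d)}
π[B, A]: project onto (B, A) → {(b, 14), (d, 18), (m, 37), (z, 15)}
Taking the union: {(a, 10), (b, 14), (d, 18), (m, 37), (n, 10), (u, 33), (z, 15), (z, 21)}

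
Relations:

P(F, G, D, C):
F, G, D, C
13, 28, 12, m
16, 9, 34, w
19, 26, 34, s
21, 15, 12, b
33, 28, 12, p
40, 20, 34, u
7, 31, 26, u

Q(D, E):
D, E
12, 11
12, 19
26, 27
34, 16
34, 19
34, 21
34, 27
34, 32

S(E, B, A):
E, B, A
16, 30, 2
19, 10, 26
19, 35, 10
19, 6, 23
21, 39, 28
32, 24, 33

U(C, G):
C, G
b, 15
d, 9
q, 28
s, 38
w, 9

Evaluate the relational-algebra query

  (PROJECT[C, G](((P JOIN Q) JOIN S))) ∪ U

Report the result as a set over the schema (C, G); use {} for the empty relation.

{(b, 15), (d, 9), (m, 28), (p, 28), (q, 28), (s, 26), (s, 38), (u, 20), (w, 9)}

Natural join on D: {(13, 28, 12, m, 11), (13, 28, 12, m, 19), (16, 9, 34, w, 16), (16, 9, 34, w, 19), (16, 9, 34, w, 21), (16, 9, 34, w, 27), (16, 9, 34, w, 32), (19, 26, 34, s, 16), (19, 26, 34, s, 19), (19, 26, 34, s, 21), (19, 26, 34, s, 27), (19, 26, 34, s, 32), (21, 15, 12, b, 11), (21, 15, 12, b, 19), (33, 28, 12, p, 11), (33, 28, 12, p, 19), (40, 20, 34, u, 16), (40, 20, 34, u, 19), (40, 20, 34, u, 21), (40, 20, 34, u, 27), (40, 20, 34, u, 32), (7, 31, 26, u, 27)}
Natural join on E: {(13, 28, 12, m, 19, 10, 26), (13, 28, 12, m, 19, 35, 10), (13, 28, 12, m, 19, 6, 23), (16, 9, 34, w, 16, 30, 2), (16, 9, 34, w, 19, 10, 26), (16, 9, 34, w, 19, 35, 10), (16, 9, 34, w, 19, 6, 23), (16, 9, 34, w, 21, 39, 28), (16, 9, 34, w, 32, 24, 33), (19, 26, 34, s, 16, 30, 2), (19, 26, 34, s, 19, 10, 26), (19, 26, 34, s, 19, 35, 10), (19, 26, 34, s, 19, 6, 23), (19, 26, 34, s, 21, 39, 28), (19, 26, 34, s, 32, 24, 33), (21, 15, 12, b, 19, 10, 26), (21, 15, 12, b, 19, 35, 10), (21, 15, 12, b, 19, 6, 23), (33, 28, 12, p, 19, 10, 26), (33, 28, 12, p, 19, 35, 10), (33, 28, 12, p, 19, 6, 23), (40, 20, 34, u, 16, 30, 2), (40, 20, 34, u, 19, 10, 26), (40, 20, 34, u, 19, 35, 10), (40, 20, 34, u, 19, 6, 23), (40, 20, 34, u, 21, 39, 28), (40, 20, 34, u, 32, 24, 33)}
Projecting to C, G (21 duplicate(s) eliminated): {(b, 15), (m, 28), (p, 28), (s, 26), (u, 20), (w, 9)}
Set union of the two operands is {(b, 15), (d, 9), (m, 28), (p, 28), (q, 28), (s, 26), (s, 38), (u, 20), (w, 9)}.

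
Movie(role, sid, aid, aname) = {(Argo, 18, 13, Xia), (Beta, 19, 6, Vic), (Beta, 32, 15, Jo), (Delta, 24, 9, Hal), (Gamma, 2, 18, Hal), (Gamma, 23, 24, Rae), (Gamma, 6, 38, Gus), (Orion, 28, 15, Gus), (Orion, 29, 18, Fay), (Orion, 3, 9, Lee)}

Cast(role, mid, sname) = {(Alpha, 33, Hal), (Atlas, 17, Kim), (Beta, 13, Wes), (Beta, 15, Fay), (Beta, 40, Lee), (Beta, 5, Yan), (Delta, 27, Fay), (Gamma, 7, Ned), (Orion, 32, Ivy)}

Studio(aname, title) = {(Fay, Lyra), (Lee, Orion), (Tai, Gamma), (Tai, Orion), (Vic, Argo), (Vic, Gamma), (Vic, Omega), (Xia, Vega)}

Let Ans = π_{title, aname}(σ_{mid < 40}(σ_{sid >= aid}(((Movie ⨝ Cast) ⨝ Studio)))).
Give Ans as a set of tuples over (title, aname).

Movie ⋈ Cast (natural join on role): {(Beta, 19, 6, Vic, 13, Wes), (Beta, 19, 6, Vic, 15, Fay), (Beta, 19, 6, Vic, 40, Lee), (Beta, 19, 6, Vic, 5, Yan), (Beta, 32, 15, Jo, 13, Wes), (Beta, 32, 15, Jo, 15, Fay), (Beta, 32, 15, Jo, 40, Lee), (Beta, 32, 15, Jo, 5, Yan), (Delta, 24, 9, Hal, 27, Fay), (Gamma, 2, 18, Hal, 7, Ned), (Gamma, 23, 24, Rae, 7, Ned), (Gamma, 6, 38, Gus, 7, Ned), (Orion, 28, 15, Gus, 32, Ivy), (Orion, 29, 18, Fay, 32, Ivy), (Orion, 3, 9, Lee, 32, Ivy)}
(Movie ⨝ Cast) ⋈ Studio (natural join on aname): {(Beta, 19, 6, Vic, 13, Wes, Argo), (Beta, 19, 6, Vic, 13, Wes, Gamma), (Beta, 19, 6, Vic, 13, Wes, Omega), (Beta, 19, 6, Vic, 15, Fay, Argo), (Beta, 19, 6, Vic, 15, Fay, Gamma), (Beta, 19, 6, Vic, 15, Fay, Omega), (Beta, 19, 6, Vic, 40, Lee, Argo), (Beta, 19, 6, Vic, 40, Lee, Gamma), (Beta, 19, 6, Vic, 40, Lee, Omega), (Beta, 19, 6, Vic, 5, Yan, Argo), (Beta, 19, 6, Vic, 5, Yan, Gamma), (Beta, 19, 6, Vic, 5, Yan, Omega), (Orion, 29, 18, Fay, 32, Ivy, Lyra), (Orion, 3, 9, Lee, 32, Ivy, Orion)}
Apply σ_{sid >= aid}; surviving tuples: {(Beta, 19, 6, Vic, 13, Wes, Argo), (Beta, 19, 6, Vic, 13, Wes, Gamma), (Beta, 19, 6, Vic, 13, Wes, Omega), (Beta, 19, 6, Vic, 15, Fay, Argo), (Beta, 19, 6, Vic, 15, Fay, Gamma), (Beta, 19, 6, Vic, 15, Fay, Omega), (Beta, 19, 6, Vic, 40, Lee, Argo), (Beta, 19, 6, Vic, 40, Lee, Gamma), (Beta, 19, 6, Vic, 40, Lee, Omega), (Beta, 19, 6, Vic, 5, Yan, Argo), (Beta, 19, 6, Vic, 5, Yan, Gamma), (Beta, 19, 6, Vic, 5, Yan, Omega), (Orion, 29, 18, Fay, 32, Ivy, Lyra)}
Apply σ_{mid < 40}; surviving tuples: {(Beta, 19, 6, Vic, 13, Wes, Argo), (Beta, 19, 6, Vic, 13, Wes, Gamma), (Beta, 19, 6, Vic, 13, Wes, Omega), (Beta, 19, 6, Vic, 15, Fay, Argo), (Beta, 19, 6, Vic, 15, Fay, Gamma), (Beta, 19, 6, Vic, 15, Fay, Omega), (Beta, 19, 6, Vic, 5, Yan, Argo), (Beta, 19, 6, Vic, 5, Yan, Gamma), (Beta, 19, 6, Vic, 5, Yan, Omega), (Orion, 29, 18, Fay, 32, Ivy, Lyra)}
Projecting to title, aname (6 duplicate(s) eliminated): {(Argo, Vic), (Gamma, Vic), (Lyra, Fay), (Omega, Vic)}

{(Argo, Vic), (Gamma, Vic), (Lyra, Fay), (Omega, Vic)}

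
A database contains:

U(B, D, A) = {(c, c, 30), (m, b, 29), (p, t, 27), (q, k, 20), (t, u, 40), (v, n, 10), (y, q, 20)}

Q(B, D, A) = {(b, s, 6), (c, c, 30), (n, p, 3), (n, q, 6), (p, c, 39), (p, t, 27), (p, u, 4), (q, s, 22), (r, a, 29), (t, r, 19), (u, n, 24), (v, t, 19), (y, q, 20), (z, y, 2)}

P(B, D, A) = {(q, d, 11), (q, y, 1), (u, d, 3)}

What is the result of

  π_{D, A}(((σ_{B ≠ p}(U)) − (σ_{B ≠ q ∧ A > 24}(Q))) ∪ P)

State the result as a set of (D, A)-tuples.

σ[B ≠ p]: keep tuples satisfying B ≠ p → {(c, c, 30), (m, b, 29), (q, k, 20), (t, u, 40), (v, n, 10), (y, q, 20)}
σ[B ≠ q ∧ A > 24]: keep tuples satisfying B ≠ q ∧ A > 24 → {(c, c, 30), (p, c, 39), (p, t, 27), (r, a, 29)}
Difference: {(c, c, 30), (m, b, 29), (q, k, 20), (t, u, 40), (v, n, 10), (y, q, 20)} with {(c, c, 30), (p, c, 39), (p, t, 27), (r, a, 29)} → {(m, b, 29), (q, k, 20), (t, u, 40), (v, n, 10), (y, q, 20)}
Union: {(m, b, 29), (q, k, 20), (t, u, 40), (v, n, 10), (y, q, 20)} with {(q, d, 11), (q, y, 1), (u, d, 3)} → {(m, b, 29), (q, d, 11), (q, k, 20), (q, y, 1), (t, u, 40), (u, d, 3), (v, n, 10), (y, q, 20)}
Projecting to D, A: {(b, 29), (d, 11), (d, 3), (k, 20), (n, 10), (q, 20), (u, 40), (y, 1)}

{(b, 29), (d, 11), (d, 3), (k, 20), (n, 10), (q, 20), (u, 40), (y, 1)}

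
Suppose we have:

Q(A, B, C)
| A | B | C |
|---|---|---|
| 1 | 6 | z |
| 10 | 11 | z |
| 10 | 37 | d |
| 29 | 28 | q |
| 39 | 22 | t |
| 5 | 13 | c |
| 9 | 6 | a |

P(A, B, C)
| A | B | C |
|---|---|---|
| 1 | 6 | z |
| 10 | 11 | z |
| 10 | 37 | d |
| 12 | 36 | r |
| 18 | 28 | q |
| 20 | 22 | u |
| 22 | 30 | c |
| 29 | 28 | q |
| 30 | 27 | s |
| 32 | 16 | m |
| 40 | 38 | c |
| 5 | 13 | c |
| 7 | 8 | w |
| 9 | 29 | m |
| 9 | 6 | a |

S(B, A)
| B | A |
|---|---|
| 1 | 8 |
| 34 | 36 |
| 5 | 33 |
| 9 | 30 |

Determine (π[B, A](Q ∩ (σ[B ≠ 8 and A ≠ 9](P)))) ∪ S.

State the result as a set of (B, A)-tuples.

Selection B ≠ 8 and A ≠ 9: {(1, 6, z), (10, 11, z), (10, 37, d), (12, 36, r), (18, 28, q), (20, 22, u), (22, 30, c), (29, 28, q), (30, 27, s), (32, 16, m), (40, 38, c), (5, 13, c)}
Intersection: {(1, 6, z), (10, 11, z), (10, 37, d), (29, 28, q), (39, 22, t), (5, 13, c), (9, 6, a)} with {(1, 6, z), (10, 11, z), (10, 37, d), (12, 36, r), (18, 28, q), (20, 22, u), (22, 30, c), (29, 28, q), (30, 27, s), (32, 16, m), (40, 38, c), (5, 13, c)} → {(1, 6, z), (10, 11, z), (10, 37, d), (29, 28, q), (5, 13, c)}
π[B, A]: project onto (B, A) → {(11, 10), (13, 5), (28, 29), (37, 10), (6, 1)}
Union: {(11, 10), (13, 5), (28, 29), (37, 10), (6, 1)} with {(1, 8), (34, 36), (5, 33), (9, 30)} → {(1, 8), (11, 10), (13, 5), (28, 29), (34, 36), (37, 10), (5, 33), (6, 1), (9, 30)}

{(1, 8), (11, 10), (13, 5), (28, 29), (34, 36), (37, 10), (5, 33), (6, 1), (9, 30)}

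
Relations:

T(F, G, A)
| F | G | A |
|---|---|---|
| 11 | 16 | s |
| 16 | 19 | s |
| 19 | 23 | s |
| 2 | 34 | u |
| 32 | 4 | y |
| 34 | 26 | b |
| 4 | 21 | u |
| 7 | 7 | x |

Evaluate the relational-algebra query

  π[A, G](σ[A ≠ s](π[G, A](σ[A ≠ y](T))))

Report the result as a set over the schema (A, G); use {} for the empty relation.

{(b, 26), (u, 21), (u, 34), (x, 7)}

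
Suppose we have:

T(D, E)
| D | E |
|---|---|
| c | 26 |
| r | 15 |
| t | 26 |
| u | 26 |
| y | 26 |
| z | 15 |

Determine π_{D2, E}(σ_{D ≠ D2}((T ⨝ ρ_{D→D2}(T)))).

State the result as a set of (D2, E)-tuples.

{(c, 26), (r, 15), (t, 26), (u, 26), (y, 26), (z, 15)}

ρ[D→D2]: schema becomes (D2, E); tuples unchanged.
T ⋈ ρ_{D→D2}(T) (natural join on E): {(c, 26, c), (c, 26, t), (c, 26, u), (c, 26, y), (r, 15, r), (r, 15, z), (t, 26, c), (t, 26, t), (t, 26, u), (t, 26, y), (u, 26, c), (u, 26, t), (u, 26, u), (u, 26, y), (y, 26, c), (y, 26, t), (y, 26, u), (y, 26, y), (z, 15, r), (z, 15, z)}
Filtering on D ≠ D2 leaves {(c, 26, t), (c, 26, u), (c, 26, y), (r, 15, z), (t, 26, c), (t, 26, u), (t, 26, y), (u, 26, c), (u, 26, t), (u, 26, y), (y, 26, c), (y, 26, t), (y, 26, u), (z, 15, r)}.
π[D2, E]: project onto (D2, E) (8 duplicate(s) eliminated) → {(c, 26), (r, 15), (t, 26), (u, 26), (y, 26), (z, 15)}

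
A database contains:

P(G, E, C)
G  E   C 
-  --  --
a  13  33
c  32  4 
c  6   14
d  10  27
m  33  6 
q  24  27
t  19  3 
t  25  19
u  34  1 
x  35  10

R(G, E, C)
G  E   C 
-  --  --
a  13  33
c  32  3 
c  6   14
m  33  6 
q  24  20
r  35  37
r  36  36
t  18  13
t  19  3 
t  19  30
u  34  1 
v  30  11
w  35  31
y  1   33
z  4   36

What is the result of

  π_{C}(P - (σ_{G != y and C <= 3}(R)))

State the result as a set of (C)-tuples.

{10, 14, 19, 27, 33, 4, 6}

Filtering on G != y and C <= 3 leaves {(c, 32, 3), (t, 19, 3), (u, 34, 1)}.
Difference: {(a, 13, 33), (c, 32, 4), (c, 6, 14), (d, 10, 27), (m, 33, 6), (q, 24, 27), (t, 19, 3), (t, 25, 19), (u, 34, 1), (x, 35, 10)} with {(c, 32, 3), (t, 19, 3), (u, 34, 1)} → {(a, 13, 33), (c, 32, 4), (c, 6, 14), (d, 10, 27), (m, 33, 6), (q, 24, 27), (t, 25, 19), (x, 35, 10)}
Projecting to C (1 duplicate(s) eliminated): {10, 14, 19, 27, 33, 4, 6}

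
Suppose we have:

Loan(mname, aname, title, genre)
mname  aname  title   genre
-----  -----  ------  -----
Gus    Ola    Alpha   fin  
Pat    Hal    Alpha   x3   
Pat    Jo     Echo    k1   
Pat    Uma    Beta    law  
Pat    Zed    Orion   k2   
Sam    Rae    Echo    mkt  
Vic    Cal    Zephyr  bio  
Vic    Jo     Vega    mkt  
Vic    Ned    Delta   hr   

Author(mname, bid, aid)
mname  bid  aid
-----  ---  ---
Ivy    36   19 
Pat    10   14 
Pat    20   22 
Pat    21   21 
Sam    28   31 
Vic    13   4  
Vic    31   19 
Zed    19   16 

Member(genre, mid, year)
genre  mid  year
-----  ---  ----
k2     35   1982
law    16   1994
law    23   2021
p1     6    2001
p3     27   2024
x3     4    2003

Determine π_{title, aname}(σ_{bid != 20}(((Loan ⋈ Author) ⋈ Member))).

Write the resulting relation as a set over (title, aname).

Natural join on mname: {(Pat, Hal, Alpha, x3, 10, 14), (Pat, Hal, Alpha, x3, 20, 22), (Pat, Hal, Alpha, x3, 21, 21), (Pat, Jo, Echo, k1, 10, 14), (Pat, Jo, Echo, k1, 20, 22), (Pat, Jo, Echo, k1, 21, 21), (Pat, Uma, Beta, law, 10, 14), (Pat, Uma, Beta, law, 20, 22), (Pat, Uma, Beta, law, 21, 21), (Pat, Zed, Orion, k2, 10, 14), (Pat, Zed, Orion, k2, 20, 22), (Pat, Zed, Orion, k2, 21, 21), (Sam, Rae, Echo, mkt, 28, 31), (Vic, Cal, Zephyr, bio, 13, 4), (Vic, Cal, Zephyr, bio, 31, 19), (Vic, Jo, Vega, mkt, 13, 4), (Vic, Jo, Vega, mkt, 31, 19), (Vic, Ned, Delta, hr, 13, 4), (Vic, Ned, Delta, hr, 31, 19)}
Natural join on genre: {(Pat, Hal, Alpha, x3, 10, 14, 4, 2003), (Pat, Hal, Alpha, x3, 20, 22, 4, 2003), (Pat, Hal, Alpha, x3, 21, 21, 4, 2003), (Pat, Uma, Beta, law, 10, 14, 16, 1994), (Pat, Uma, Beta, law, 10, 14, 23, 2021), (Pat, Uma, Beta, law, 20, 22, 16, 1994), (Pat, Uma, Beta, law, 20, 22, 23, 2021), (Pat, Uma, Beta, law, 21, 21, 16, 1994), (Pat, Uma, Beta, law, 21, 21, 23, 2021), (Pat, Zed, Orion, k2, 10, 14, 35, 1982), (Pat, Zed, Orion, k2, 20, 22, 35, 1982), (Pat, Zed, Orion, k2, 21, 21, 35, 1982)}
Apply σ_{bid != 20}; surviving tuples: {(Pat, Hal, Alpha, x3, 10, 14, 4, 2003), (Pat, Hal, Alpha, x3, 21, 21, 4, 2003), (Pat, Uma, Beta, law, 10, 14, 16, 1994), (Pat, Uma, Beta, law, 10, 14, 23, 2021), (Pat, Uma, Beta, law, 21, 21, 16, 1994), (Pat, Uma, Beta, law, 21, 21, 23, 2021), (Pat, Zed, Orion, k2, 10, 14, 35, 1982), (Pat, Zed, Orion, k2, 21, 21, 35, 1982)}
Keep only column(s) title, aname (5 duplicate(s) eliminated): {(Alpha, Hal), (Beta, Uma), (Orion, Zed)}

{(Alpha, Hal), (Beta, Uma), (Orion, Zed)}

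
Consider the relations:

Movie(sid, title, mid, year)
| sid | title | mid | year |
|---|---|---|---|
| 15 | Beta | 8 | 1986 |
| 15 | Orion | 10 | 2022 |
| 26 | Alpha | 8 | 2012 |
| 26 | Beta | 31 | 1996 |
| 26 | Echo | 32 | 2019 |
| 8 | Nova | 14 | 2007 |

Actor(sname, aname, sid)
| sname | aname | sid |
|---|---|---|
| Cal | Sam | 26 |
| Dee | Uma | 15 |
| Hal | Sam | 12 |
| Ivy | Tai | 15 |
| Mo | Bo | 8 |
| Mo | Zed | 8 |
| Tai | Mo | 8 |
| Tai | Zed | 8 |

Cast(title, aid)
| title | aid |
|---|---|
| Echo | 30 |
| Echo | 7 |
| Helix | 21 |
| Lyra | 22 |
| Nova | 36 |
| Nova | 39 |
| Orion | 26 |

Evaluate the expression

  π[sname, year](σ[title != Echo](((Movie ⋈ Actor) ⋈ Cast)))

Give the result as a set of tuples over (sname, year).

Movie ⋈ Actor (natural join on sid): {(15, Beta, 8, 1986, Dee, Uma), (15, Beta, 8, 1986, Ivy, Tai), (15, Orion, 10, 2022, Dee, Uma), (15, Orion, 10, 2022, Ivy, Tai), (26, Alpha, 8, 2012, Cal, Sam), (26, Beta, 31, 1996, Cal, Sam), (26, Echo, 32, 2019, Cal, Sam), (8, Nova, 14, 2007, Mo, Bo), (8, Nova, 14, 2007, Mo, Zed), (8, Nova, 14, 2007, Tai, Mo), (8, Nova, 14, 2007, Tai, Zed)}
(Movie ⋈ Actor) ⋈ Cast (natural join on title): {(15, Orion, 10, 2022, Dee, Uma, 26), (15, Orion, 10, 2022, Ivy, Tai, 26), (26, Echo, 32, 2019, Cal, Sam, 30), (26, Echo, 32, 2019, Cal, Sam, 7), (8, Nova, 14, 2007, Mo, Bo, 36), (8, Nova, 14, 2007, Mo, Bo, 39), (8, Nova, 14, 2007, Mo, Zed, 36), (8, Nova, 14, 2007, Mo, Zed, 39), (8, Nova, 14, 2007, Tai, Mo, 36), (8, Nova, 14, 2007, Tai, Mo, 39), (8, Nova, 14, 2007, Tai, Zed, 36), (8, Nova, 14, 2007, Tai, Zed, 39)}
σ[title != Echo]: keep tuples satisfying title != Echo → {(15, Orion, 10, 2022, Dee, Uma, 26), (15, Orion, 10, 2022, Ivy, Tai, 26), (8, Nova, 14, 2007, Mo, Bo, 36), (8, Nova, 14, 2007, Mo, Bo, 39), (8, Nova, 14, 2007, Mo, Zed, 36), (8, Nova, 14, 2007, Mo, Zed, 39), (8, Nova, 14, 2007, Tai, Mo, 36), (8, Nova, 14, 2007, Tai, Mo, 39), (8, Nova, 14, 2007, Tai, Zed, 36), (8, Nova, 14, 2007, Tai, Zed, 39)}
Keep only column(s) sname, year (6 duplicate(s) eliminated): {(Dee, 2022), (Ivy, 2022), (Mo, 2007), (Tai, 2007)}

{(Dee, 2022), (Ivy, 2022), (Mo, 2007), (Tai, 2007)}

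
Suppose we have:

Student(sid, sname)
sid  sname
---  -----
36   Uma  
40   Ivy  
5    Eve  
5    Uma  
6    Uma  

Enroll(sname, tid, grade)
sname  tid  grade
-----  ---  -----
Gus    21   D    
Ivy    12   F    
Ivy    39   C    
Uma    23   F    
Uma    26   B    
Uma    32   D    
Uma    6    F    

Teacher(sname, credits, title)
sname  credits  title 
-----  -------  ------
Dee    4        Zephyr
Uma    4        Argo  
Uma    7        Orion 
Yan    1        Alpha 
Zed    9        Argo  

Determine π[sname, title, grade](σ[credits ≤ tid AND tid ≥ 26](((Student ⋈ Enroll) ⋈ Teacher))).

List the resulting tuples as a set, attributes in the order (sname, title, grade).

Joining Student and Enroll on sname yields {(36, Uma, 23, F), (36, Uma, 26, B), (36, Uma, 32, D), (36, Uma, 6, F), (40, Ivy, 12, F), (40, Ivy, 39, C), (5, Uma, 23, F), (5, Uma, 26, B), (5, Uma, 32, D), (5, Uma, 6, F), (6, Uma, 23, F), (6, Uma, 26, B), (6, Uma, 32, D), (6, Uma, 6, F)}.
Joining (Student ⋈ Enroll) and Teacher on sname yields {(36, Uma, 23, F, 4, Argo), (36, Uma, 23, F, 7, Orion), (36, Uma, 26, B, 4, Argo), (36, Uma, 26, B, 7, Orion), (36, Uma, 32, D, 4, Argo), (36, Uma, 32, D, 7, Orion), (36, Uma, 6, F, 4, Argo), (36, Uma, 6, F, 7, Orion), (5, Uma, 23, F, 4, Argo), (5, Uma, 23, F, 7, Orion), (5, Uma, 26, B, 4, Argo), (5, Uma, 26, B, 7, Orion), (5, Uma, 32, D, 4, Argo), (5, Uma, 32, D, 7, Orion), (5, Uma, 6, F, 4, Argo), (5, Uma, 6, F, 7, Orion), (6, Uma, 23, F, 4, Argo), (6, Uma, 23, F, 7, Orion), (6, Uma, 26, B, 4, Argo), (6, Uma, 26, B, 7, Orion), (6, Uma, 32, D, 4, Argo), (6, Uma, 32, D, 7, Orion), (6, Uma, 6, F, 4, Argo), (6, Uma, 6, F, 7, Orion)}.
σ[credits ≤ tid AND tid ≥ 26]: keep tuples satisfying credits ≤ tid AND tid ≥ 26 → {(36, Uma, 26, B, 4, Argo), (36, Uma, 26, B, 7, Orion), (36, Uma, 32, D, 4, Argo), (36, Uma, 32, D, 7, Orion), (5, Uma, 26, B, 4, Argo), (5, Uma, 26, B, 7, Orion), (5, Uma, 32, D, 4, Argo), (5, Uma, 32, D, 7, Orion), (6, Uma, 26, B, 4, Argo), (6, Uma, 26, B, 7, Orion), (6, Uma, 32, D, 4, Argo), (6, Uma, 32, D, 7, Orion)}
Keep only column(s) sname, title, grade (8 duplicate(s) eliminated): {(Uma, Argo, B), (Uma, Argo, D), (Uma, Orion, B), (Uma, Orion, D)}

{(Uma, Argo, B), (Uma, Argo, D), (Uma, Orion, B), (Uma, Orion, D)}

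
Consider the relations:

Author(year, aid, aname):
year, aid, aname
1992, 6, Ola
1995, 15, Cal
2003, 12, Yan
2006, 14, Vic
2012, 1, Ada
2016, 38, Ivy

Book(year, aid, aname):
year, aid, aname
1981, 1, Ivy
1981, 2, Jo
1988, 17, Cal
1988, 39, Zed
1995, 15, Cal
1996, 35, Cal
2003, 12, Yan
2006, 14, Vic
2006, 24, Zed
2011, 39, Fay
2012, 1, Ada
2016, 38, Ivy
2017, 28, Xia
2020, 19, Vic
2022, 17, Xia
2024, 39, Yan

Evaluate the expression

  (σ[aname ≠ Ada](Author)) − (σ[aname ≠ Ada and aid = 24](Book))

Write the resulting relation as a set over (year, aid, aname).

{(1992, 6, Ola), (1995, 15, Cal), (2003, 12, Yan), (2006, 14, Vic), (2016, 38, Ivy)}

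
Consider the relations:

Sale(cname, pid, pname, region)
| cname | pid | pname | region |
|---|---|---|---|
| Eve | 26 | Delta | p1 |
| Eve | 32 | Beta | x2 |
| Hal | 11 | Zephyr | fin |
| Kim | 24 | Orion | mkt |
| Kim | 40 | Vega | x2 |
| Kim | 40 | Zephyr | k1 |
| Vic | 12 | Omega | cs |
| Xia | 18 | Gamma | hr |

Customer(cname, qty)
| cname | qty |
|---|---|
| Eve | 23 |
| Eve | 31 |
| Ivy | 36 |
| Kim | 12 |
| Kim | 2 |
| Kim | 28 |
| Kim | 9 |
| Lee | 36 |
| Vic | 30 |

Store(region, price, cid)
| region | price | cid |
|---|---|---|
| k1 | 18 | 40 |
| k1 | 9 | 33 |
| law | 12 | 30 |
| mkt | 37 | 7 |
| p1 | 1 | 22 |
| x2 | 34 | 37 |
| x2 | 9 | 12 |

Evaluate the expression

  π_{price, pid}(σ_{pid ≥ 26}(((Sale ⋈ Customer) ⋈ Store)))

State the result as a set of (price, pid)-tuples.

Natural join on cname: {(Eve, 26, Delta, p1, 23), (Eve, 26, Delta, p1, 31), (Eve, 32, Beta, x2, 23), (Eve, 32, Beta, x2, 31), (Kim, 24, Orion, mkt, 12), (Kim, 24, Orion, mkt, 2), (Kim, 24, Orion, mkt, 28), (Kim, 24, Orion, mkt, 9), (Kim, 40, Vega, x2, 12), (Kim, 40, Vega, x2, 2), (Kim, 40, Vega, x2, 28), (Kim, 40, Vega, x2, 9), (Kim, 40, Zephyr, k1, 12), (Kim, 40, Zephyr, k1, 2), (Kim, 40, Zephyr, k1, 28), (Kim, 40, Zephyr, k1, 9), (Vic, 12, Omega, cs, 30)}
Natural join on region: {(Eve, 26, Delta, p1, 23, 1, 22), (Eve, 26, Delta, p1, 31, 1, 22), (Eve, 32, Beta, x2, 23, 34, 37), (Eve, 32, Beta, x2, 23, 9, 12), (Eve, 32, Beta, x2, 31, 34, 37), (Eve, 32, Beta, x2, 31, 9, 12), (Kim, 24, Orion, mkt, 12, 37, 7), (Kim, 24, Orion, mkt, 2, 37, 7), (Kim, 24, Orion, mkt, 28, 37, 7), (Kim, 24, Orion, mkt, 9, 37, 7), (Kim, 40, Vega, x2, 12, 34, 37), (Kim, 40, Vega, x2, 12, 9, 12), (Kim, 40, Vega, x2, 2, 34, 37), (Kim, 40, Vega, x2, 2, 9, 12), (Kim, 40, Vega, x2, 28, 34, 37), (Kim, 40, Vega, x2, 28, 9, 12), (Kim, 40, Vega, x2, 9, 34, 37), (Kim, 40, Vega, x2, 9, 9, 12), (Kim, 40, Zephyr, k1, 12, 18, 40), (Kim, 40, Zephyr, k1, 12, 9, 33), (Kim, 40, Zephyr, k1, 2, 18, 40), (Kim, 40, Zephyr, k1, 2, 9, 33), (Kim, 40, Zephyr, k1, 28, 18, 40), (Kim, 40, Zephyr, k1, 28, 9, 33), (Kim, 40, Zephyr, k1, 9, 18, 40), (Kim, 40, Zephyr, k1, 9, 9, 33)}
Selection pid ≥ 26: {(Eve, 26, Delta, p1, 23, 1, 22), (Eve, 26, Delta, p1, 31, 1, 22), (Eve, 32, Beta, x2, 23, 34, 37), (Eve, 32, Beta, x2, 23, 9, 12), (Eve, 32, Beta, x2, 31, 34, 37), (Eve, 32, Beta, x2, 31, 9, 12), (Kim, 40, Vega, x2, 12, 34, 37), (Kim, 40, Vega, x2, 12, 9, 12), (Kim, 40, Vega, x2, 2, 34, 37), (Kim, 40, Vega, x2, 2, 9, 12), (Kim, 40, Vega, x2, 28, 34, 37), (Kim, 40, Vega, x2, 28, 9, 12), (Kim, 40, Vega, x2, 9, 34, 37), (Kim, 40, Vega, x2, 9, 9, 12), (Kim, 40, Zephyr, k1, 12, 18, 40), (Kim, 40, Zephyr, k1, 12, 9, 33), (Kim, 40, Zephyr, k1, 2, 18, 40), (Kim, 40, Zephyr, k1, 2, 9, 33), (Kim, 40, Zephyr, k1, 28, 18, 40), (Kim, 40, Zephyr, k1, 28, 9, 33), (Kim, 40, Zephyr, k1, 9, 18, 40), (Kim, 40, Zephyr, k1, 9, 9, 33)}
Projecting to price, pid (16 duplicate(s) eliminated): {(1, 26), (18, 40), (34, 32), (34, 40), (9, 32), (9, 40)}

{(1, 26), (18, 40), (34, 32), (34, 40), (9, 32), (9, 40)}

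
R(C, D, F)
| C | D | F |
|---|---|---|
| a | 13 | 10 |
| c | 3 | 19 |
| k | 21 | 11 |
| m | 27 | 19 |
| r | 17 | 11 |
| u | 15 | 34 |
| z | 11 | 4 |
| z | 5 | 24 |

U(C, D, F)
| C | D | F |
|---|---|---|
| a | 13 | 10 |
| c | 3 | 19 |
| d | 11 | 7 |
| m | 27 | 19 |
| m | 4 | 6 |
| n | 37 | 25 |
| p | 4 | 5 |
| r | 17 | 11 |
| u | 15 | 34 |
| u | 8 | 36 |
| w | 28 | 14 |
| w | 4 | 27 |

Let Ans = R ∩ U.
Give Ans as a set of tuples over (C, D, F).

{(a, 13, 10), (c, 3, 19), (m, 27, 19), (r, 17, 11), (u, 15, 34)}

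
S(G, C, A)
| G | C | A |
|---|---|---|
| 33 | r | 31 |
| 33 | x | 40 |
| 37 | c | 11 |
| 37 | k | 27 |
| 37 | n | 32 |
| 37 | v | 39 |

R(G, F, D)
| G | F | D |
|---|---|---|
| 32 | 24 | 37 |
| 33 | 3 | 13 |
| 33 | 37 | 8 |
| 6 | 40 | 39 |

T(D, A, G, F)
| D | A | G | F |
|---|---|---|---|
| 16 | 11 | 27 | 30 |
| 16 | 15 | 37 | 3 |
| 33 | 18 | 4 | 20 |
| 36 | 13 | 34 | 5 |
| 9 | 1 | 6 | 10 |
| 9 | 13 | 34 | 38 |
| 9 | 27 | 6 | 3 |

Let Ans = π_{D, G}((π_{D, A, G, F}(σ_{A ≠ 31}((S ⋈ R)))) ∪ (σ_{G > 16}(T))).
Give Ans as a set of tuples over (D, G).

S ⋈ R (natural join on G): {(33, r, 31, 3, 13), (33, r, 31, 37, 8), (33, x, 40, 3, 13), (33, x, 40, 37, 8)}
Selection A ≠ 31: {(33, x, 40, 3, 13), (33, x, 40, 37, 8)}
π[D, A, G, F]: project onto (D, A, G, F) → {(13, 40, 33, 3), (8, 40, 33, 37)}
Selection G > 16: {(16, 11, 27, 30), (16, 15, 37, 3), (36, 13, 34, 5), (9, 13, 34, 38)}
Union: {(13, 40, 33, 3), (8, 40, 33, 37)} with {(16, 11, 27, 30), (16, 15, 37, 3), (36, 13, 34, 5), (9, 13, 34, 38)} → {(13, 40, 33, 3), (16, 11, 27, 30), (16, 15, 37, 3), (36, 13, 34, 5), (8, 40, 33, 37), (9, 13, 34, 38)}
π[D, G]: project onto (D, G) → {(13, 33), (16, 27), (16, 37), (36, 34), (8, 33), (9, 34)}

{(13, 33), (16, 27), (16, 37), (36, 34), (8, 33), (9, 34)}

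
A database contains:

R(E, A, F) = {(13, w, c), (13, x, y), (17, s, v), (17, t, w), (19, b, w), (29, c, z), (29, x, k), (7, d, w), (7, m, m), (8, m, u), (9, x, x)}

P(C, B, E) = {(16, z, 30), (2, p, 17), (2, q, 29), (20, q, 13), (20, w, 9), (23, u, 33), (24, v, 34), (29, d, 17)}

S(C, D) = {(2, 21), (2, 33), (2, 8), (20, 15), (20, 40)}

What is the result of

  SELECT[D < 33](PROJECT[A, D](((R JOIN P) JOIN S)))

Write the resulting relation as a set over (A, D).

{(c, 21), (c, 8), (s, 21), (s, 8), (t, 21), (t, 8), (w, 15), (x, 15), (x, 21), (x, 8)}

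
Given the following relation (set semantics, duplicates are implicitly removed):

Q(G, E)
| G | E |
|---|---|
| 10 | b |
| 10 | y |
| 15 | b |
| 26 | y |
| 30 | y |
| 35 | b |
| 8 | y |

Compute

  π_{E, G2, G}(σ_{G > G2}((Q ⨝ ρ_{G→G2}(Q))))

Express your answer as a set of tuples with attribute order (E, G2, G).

{(b, 10, 15), (b, 10, 35), (b, 15, 35), (y, 10, 26), (y, 10, 30), (y, 26, 30), (y, 8, 10), (y, 8, 26), (y, 8, 30)}

ρ[G→G2]: schema becomes (G2, E); tuples unchanged.
Natural join on E: {(10, b, 10), (10, b, 15), (10, b, 35), (10, y, 10), (10, y, 26), (10, y, 30), (10, y, 8), (15, b, 10), (15, b, 15), (15, b, 35), (26, y, 10), (26, y, 26), (26, y, 30), (26, y, 8), (30, y, 10), (30, y, 26), (30, y, 30), (30, y, 8), (35, b, 10), (35, b, 15), (35, b, 35), (8, y, 10), (8, y, 26), (8, y, 30), (8, y, 8)}
Filtering on G > G2 leaves {(10, y, 8), (15, b, 10), (26, y, 10), (26, y, 8), (30, y, 10), (30, y, 26), (30, y, 8), (35, b, 10), (35, b, 15)}.
π_{E, G2, G} gives {(b, 10, 15), (b, 10, 35), (b, 15, 35), (y, 10, 26), (y, 10, 30), (y, 26, 30), (y, 8, 10), (y, 8, 26), (y, 8, 30)}.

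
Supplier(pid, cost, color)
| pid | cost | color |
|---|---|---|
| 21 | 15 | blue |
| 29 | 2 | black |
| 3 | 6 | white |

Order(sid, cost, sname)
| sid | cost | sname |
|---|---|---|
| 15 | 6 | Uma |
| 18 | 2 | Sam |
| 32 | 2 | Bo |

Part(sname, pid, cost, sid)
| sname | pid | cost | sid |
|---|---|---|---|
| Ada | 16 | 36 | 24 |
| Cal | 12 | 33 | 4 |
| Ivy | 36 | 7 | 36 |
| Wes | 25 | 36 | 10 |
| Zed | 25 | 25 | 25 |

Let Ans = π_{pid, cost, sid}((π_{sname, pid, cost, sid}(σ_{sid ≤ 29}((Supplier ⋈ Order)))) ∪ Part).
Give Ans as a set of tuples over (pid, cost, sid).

{(12, 33, 4), (16, 36, 24), (25, 25, 25), (25, 36, 10), (29, 2, 18), (3, 6, 15), (36, 7, 36)}

Joining Supplier and Order on cost yields {(29, 2, black, 18, Sam), (29, 2, black, 32, Bo), (3, 6, white, 15, Uma)}.
Apply σ_{sid ≤ 29}; surviving tuples: {(29, 2, black, 18, Sam), (3, 6, white, 15, Uma)}
Keep only column(s) sname, pid, cost, sid: {(Sam, 29, 2, 18), (Uma, 3, 6, 15)}
Union: {(Sam, 29, 2, 18), (Uma, 3, 6, 15)} with {(Ada, 16, 36, 24), (Cal, 12, 33, 4), (Ivy, 36, 7, 36), (Wes, 25, 36, 10), (Zed, 25, 25, 25)} → {(Ada, 16, 36, 24), (Cal, 12, 33, 4), (Ivy, 36, 7, 36), (Sam, 29, 2, 18), (Uma, 3, 6, 15), (Wes, 25, 36, 10), (Zed, 25, 25, 25)}
Keep only column(s) pid, cost, sid: {(12, 33, 4), (16, 36, 24), (25, 25, 25), (25, 36, 10), (29, 2, 18), (3, 6, 15), (36, 7, 36)}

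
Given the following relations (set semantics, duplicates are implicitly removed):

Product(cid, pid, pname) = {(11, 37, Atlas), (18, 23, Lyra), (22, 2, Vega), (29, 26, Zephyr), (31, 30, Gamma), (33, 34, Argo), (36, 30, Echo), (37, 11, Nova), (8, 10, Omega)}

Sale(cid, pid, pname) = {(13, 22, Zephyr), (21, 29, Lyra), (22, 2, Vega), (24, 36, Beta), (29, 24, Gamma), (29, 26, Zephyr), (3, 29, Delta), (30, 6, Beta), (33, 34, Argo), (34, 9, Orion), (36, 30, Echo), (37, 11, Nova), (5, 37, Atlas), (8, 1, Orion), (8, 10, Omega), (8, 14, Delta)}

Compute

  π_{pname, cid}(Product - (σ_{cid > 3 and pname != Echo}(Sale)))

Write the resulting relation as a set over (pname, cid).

{(Atlas, 11), (Echo, 36), (Gamma, 31), (Lyra, 18)}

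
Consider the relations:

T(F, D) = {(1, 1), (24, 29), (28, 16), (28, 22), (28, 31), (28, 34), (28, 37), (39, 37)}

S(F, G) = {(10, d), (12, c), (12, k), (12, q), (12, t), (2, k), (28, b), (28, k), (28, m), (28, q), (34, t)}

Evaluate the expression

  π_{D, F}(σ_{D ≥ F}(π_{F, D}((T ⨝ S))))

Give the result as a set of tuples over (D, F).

{(31, 28), (34, 28), (37, 28)}

Joining T and S on F yields {(28, 16, b), (28, 16, k), (28, 16, m), (28, 16, q), (28, 22, b), (28, 22, k), (28, 22, m), (28, 22, q), (28, 31, b), (28, 31, k), (28, 31, m), (28, 31, q), (28, 34, b), (28, 34, k), (28, 34, m), (28, 34, q), (28, 37, b), (28, 37, k), (28, 37, m), (28, 37, q)}.
Projecting to F, D (15 duplicate(s) eliminated): {(28, 16), (28, 22), (28, 31), (28, 34), (28, 37)}
σ[D ≥ F]: keep tuples satisfying D ≥ F → {(28, 31), (28, 34), (28, 37)}
Projecting to D, F: {(31, 28), (34, 28), (37, 28)}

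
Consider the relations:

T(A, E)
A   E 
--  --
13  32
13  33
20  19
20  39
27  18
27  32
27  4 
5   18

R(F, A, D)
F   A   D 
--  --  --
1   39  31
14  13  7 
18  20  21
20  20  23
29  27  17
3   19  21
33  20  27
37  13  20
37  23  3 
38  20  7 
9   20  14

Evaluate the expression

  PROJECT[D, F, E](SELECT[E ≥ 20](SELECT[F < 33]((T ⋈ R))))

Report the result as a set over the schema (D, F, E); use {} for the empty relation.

Natural join on A: {(13, 32, 14, 7), (13, 32, 37, 20), (13, 33, 14, 7), (13, 33, 37, 20), (20, 19, 18, 21), (20, 19, 20, 23), (20, 19, 33, 27), (20, 19, 38, 7), (20, 19, 9, 14), (20, 39, 18, 21), (20, 39, 20, 23), (20, 39, 33, 27), (20, 39, 38, 7), (20, 39, 9, 14), (27, 18, 29, 17), (27, 32, 29, 17), (27, 4, 29, 17)}
Filtering on F < 33 leaves {(13, 32, 14, 7), (13, 33, 14, 7), (20, 19, 18, 21), (20, 19, 20, 23), (20, 19, 9, 14), (20, 39, 18, 21), (20, 39, 20, 23), (20, 39, 9, 14), (27, 18, 29, 17), (27, 32, 29, 17), (27, 4, 29, 17)}.
Filtering on E ≥ 20 leaves {(13, 32, 14, 7), (13, 33, 14, 7), (20, 39, 18, 21), (20, 39, 20, 23), (20, 39, 9, 14), (27, 32, 29, 17)}.
Projecting to D, F, E: {(14, 9, 39), (17, 29, 32), (21, 18, 39), (23, 20, 39), (7, 14, 32), (7, 14, 33)}

{(14, 9, 39), (17, 29, 32), (21, 18, 39), (23, 20, 39), (7, 14, 32), (7, 14, 33)}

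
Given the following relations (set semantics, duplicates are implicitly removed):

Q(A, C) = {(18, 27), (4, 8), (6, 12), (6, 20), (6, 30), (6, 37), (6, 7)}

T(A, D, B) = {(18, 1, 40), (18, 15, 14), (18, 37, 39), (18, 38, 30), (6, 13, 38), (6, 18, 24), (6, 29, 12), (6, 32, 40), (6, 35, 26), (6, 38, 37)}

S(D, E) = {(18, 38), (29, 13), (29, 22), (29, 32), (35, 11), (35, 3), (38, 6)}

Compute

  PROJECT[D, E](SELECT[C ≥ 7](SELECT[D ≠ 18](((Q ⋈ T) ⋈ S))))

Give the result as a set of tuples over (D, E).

{(29, 13), (29, 22), (29, 32), (35, 11), (35, 3), (38, 6)}

Natural join on A: {(18, 27, 1, 40), (18, 27, 15, 14), (18, 27, 37, 39), (18, 27, 38, 30), (6, 12, 13, 38), (6, 12, 18, 24), (6, 12, 29, 12), (6, 12, 32, 40), (6, 12, 35, 26), (6, 12, 38, 37), (6, 20, 13, 38), (6, 20, 18, 24), (6, 20, 29, 12), (6, 20, 32, 40), (6, 20, 35, 26), (6, 20, 38, 37), (6, 30, 13, 38), (6, 30, 18, 24), (6, 30, 29, 12), (6, 30, 32, 40), (6, 30, 35, 26), (6, 30, 38, 37), (6, 37, 13, 38), (6, 37, 18, 24), (6, 37, 29, 12), (6, 37, 32, 40), (6, 37, 35, 26), (6, 37, 38, 37), (6, 7, 13, 38), (6, 7, 18, 24), (6, 7, 29, 12), (6, 7, 32, 40), (6, 7, 35, 26), (6, 7, 38, 37)}
Natural join on D: {(18, 27, 38, 30, 6), (6, 12, 18, 24, 38), (6, 12, 29, 12, 13), (6, 12, 29, 12, 22), (6, 12, 29, 12, 32), (6, 12, 35, 26, 11), (6, 12, 35, 26, 3), (6, 12, 38, 37, 6), (6, 20, 18, 24, 38), (6, 20, 29, 12, 13), (6, 20, 29, 12, 22), (6, 20, 29, 12, 32), (6, 20, 35, 26, 11), (6, 20, 35, 26, 3), (6, 20, 38, 37, 6), (6, 30, 18, 24, 38), (6, 30, 29, 12, 13), (6, 30, 29, 12, 22), (6, 30, 29, 12, 32), (6, 30, 35, 26, 11), (6, 30, 35, 26, 3), (6, 30, 38, 37, 6), (6, 37, 18, 24, 38), (6, 37, 29, 12, 13), (6, 37, 29, 12, 22), (6, 37, 29, 12, 32), (6, 37, 35, 26, 11), (6, 37, 35, 26, 3), (6, 37, 38, 37, 6), (6, 7, 18, 24, 38), (6, 7, 29, 12, 13), (6, 7, 29, 12, 22), (6, 7, 29, 12, 32), (6, 7, 35, 26, 11), (6, 7, 35, 26, 3), (6, 7, 38, 37, 6)}
Filtering on D ≠ 18 leaves {(18, 27, 38, 30, 6), (6, 12, 29, 12, 13), (6, 12, 29, 12, 22), (6, 12, 29, 12, 32), (6, 12, 35, 26, 11), (6, 12, 35, 26, 3), (6, 12, 38, 37, 6), (6, 20, 29, 12, 13), (6, 20, 29, 12, 22), (6, 20, 29, 12, 32), (6, 20, 35, 26, 11), (6, 20, 35, 26, 3), (6, 20, 38, 37, 6), (6, 30, 29, 12, 13), (6, 30, 29, 12, 22), (6, 30, 29, 12, 32), (6, 30, 35, 26, 11), (6, 30, 35, 26, 3), (6, 30, 38, 37, 6), (6, 37, 29, 12, 13), (6, 37, 29, 12, 22), (6, 37, 29, 12, 32), (6, 37, 35, 26, 11), (6, 37, 35, 26, 3), (6, 37, 38, 37, 6), (6, 7, 29, 12, 13), (6, 7, 29, 12, 22), (6, 7, 29, 12, 32), (6, 7, 35, 26, 11), (6, 7, 35, 26, 3), (6, 7, 38, 37, 6)}.
Filtering on C ≥ 7 leaves {(18, 27, 38, 30, 6), (6, 12, 29, 12, 13), (6, 12, 29, 12, 22), (6, 12, 29, 12, 32), (6, 12, 35, 26, 11), (6, 12, 35, 26, 3), (6, 12, 38, 37, 6), (6, 20, 29, 12, 13), (6, 20, 29, 12, 22), (6, 20, 29, 12, 32), (6, 20, 35, 26, 11), (6, 20, 35, 26, 3), (6, 20, 38, 37, 6), (6, 30, 29, 12, 13), (6, 30, 29, 12, 22), (6, 30, 29, 12, 32), (6, 30, 35, 26, 11), (6, 30, 35, 26, 3), (6, 30, 38, 37, 6), (6, 37, 29, 12, 13), (6, 37, 29, 12, 22), (6, 37, 29, 12, 32), (6, 37, 35, 26, 11), (6, 37, 35, 26, 3), (6, 37, 38, 37, 6), (6, 7, 29, 12, 13), (6, 7, 29, 12, 22), (6, 7, 29, 12, 32), (6, 7, 35, 26, 11), (6, 7, 35, 26, 3), (6, 7, 38, 37, 6)}.
π[D, E]: project onto (D, E) (25 duplicate(s) eliminated) → {(29, 13), (29, 22), (29, 32), (35, 11), (35, 3), (38, 6)}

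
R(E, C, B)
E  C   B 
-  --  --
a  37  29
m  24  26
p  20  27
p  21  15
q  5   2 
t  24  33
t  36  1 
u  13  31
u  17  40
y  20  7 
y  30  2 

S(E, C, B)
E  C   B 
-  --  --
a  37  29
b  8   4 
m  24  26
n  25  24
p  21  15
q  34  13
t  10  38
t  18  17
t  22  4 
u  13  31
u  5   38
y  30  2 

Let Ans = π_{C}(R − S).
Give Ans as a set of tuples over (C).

Difference: {(a, 37, 29), (m, 24, 26), (p, 20, 27), (p, 21, 15), (q, 5, 2), (t, 24, 33), (t, 36, 1), (u, 13, 31), (u, 17, 40), (y, 20, 7), (y, 30, 2)} with {(a, 37, 29), (b, 8, 4), (m, 24, 26), (n, 25, 24), (p, 21, 15), (q, 34, 13), (t, 10, 38), (t, 18, 17), (t, 22, 4), (u, 13, 31), (u, 5, 38), (y, 30, 2)} → {(p, 20, 27), (q, 5, 2), (t, 24, 33), (t, 36, 1), (u, 17, 40), (y, 20, 7)}
π[C]: project onto (C) (1 duplicate(s) eliminated) → {17, 20, 24, 36, 5}

{17, 20, 24, 36, 5}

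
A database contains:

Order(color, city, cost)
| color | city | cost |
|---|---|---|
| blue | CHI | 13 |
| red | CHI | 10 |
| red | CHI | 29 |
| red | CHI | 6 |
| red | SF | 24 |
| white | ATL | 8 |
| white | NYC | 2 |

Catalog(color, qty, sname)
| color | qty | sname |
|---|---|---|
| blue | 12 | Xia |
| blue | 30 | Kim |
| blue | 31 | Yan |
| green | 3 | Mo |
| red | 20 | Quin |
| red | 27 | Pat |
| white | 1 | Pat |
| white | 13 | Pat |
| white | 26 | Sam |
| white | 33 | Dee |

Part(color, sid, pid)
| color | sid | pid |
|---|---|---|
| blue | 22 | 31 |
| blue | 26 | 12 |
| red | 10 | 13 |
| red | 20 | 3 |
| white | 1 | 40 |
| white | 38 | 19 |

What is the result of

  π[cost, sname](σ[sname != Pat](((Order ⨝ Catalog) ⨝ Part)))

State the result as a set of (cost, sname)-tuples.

{(10, Quin), (13, Kim), (13, Xia), (13, Yan), (2, Dee), (2, Sam), (24, Quin), (29, Quin), (6, Quin), (8, Dee), (8, Sam)}

Joining Order and Catalog on color yields {(blue, CHI, 13, 12, Xia), (blue, CHI, 13, 30, Kim), (blue, CHI, 13, 31, Yan), (red, CHI, 10, 20, Quin), (red, CHI, 10, 27, Pat), (red, CHI, 29, 20, Quin), (red, CHI, 29, 27, Pat), (red, CHI, 6, 20, Quin), (red, CHI, 6, 27, Pat), (red, SF, 24, 20, Quin), (red, SF, 24, 27, Pat), (white, ATL, 8, 1, Pat), (white, ATL, 8, 13, Pat), (white, ATL, 8, 26, Sam), (white, ATL, 8, 33, Dee), (white, NYC, 2, 1, Pat), (white, NYC, 2, 13, Pat), (white, NYC, 2, 26, Sam), (white, NYC, 2, 33, Dee)}.
Joining (Order ⨝ Catalog) and Part on color yields {(blue, CHI, 13, 12, Xia, 22, 31), (blue, CHI, 13, 12, Xia, 26, 12), (blue, CHI, 13, 30, Kim, 22, 31), (blue, CHI, 13, 30, Kim, 26, 12), (blue, CHI, 13, 31, Yan, 22, 31), (blue, CHI, 13, 31, Yan, 26, 12), (red, CHI, 10, 20, Quin, 10, 13), (red, CHI, 10, 20, Quin, 20, 3), (red, CHI, 10, 27, Pat, 10, 13), (red, CHI, 10, 27, Pat, 20, 3), (red, CHI, 29, 20, Quin, 10, 13), (red, CHI, 29, 20, Quin, 20, 3), (red, CHI, 29, 27, Pat, 10, 13), (red, CHI, 29, 27, Pat, 20, 3), (red, CHI, 6, 20, Quin, 10, 13), (red, CHI, 6, 20, Quin, 20, 3), (red, CHI, 6, 27, Pat, 10, 13), (red, CHI, 6, 27, Pat, 20, 3), (red, SF, 24, 20, Quin, 10, 13), (red, SF, 24, 20, Quin, 20, 3), (red, SF, 24, 27, Pat, 10, 13), (red, SF, 24, 27, Pat, 20, 3), (white, ATL, 8, 1, Pat, 1, 40), (white, ATL, 8, 1, Pat, 38, 19), (white, ATL, 8, 13, Pat, 1, 40), (white, ATL, 8, 13, Pat, 38, 19), (white, ATL, 8, 26, Sam, 1, 40), (white, ATL, 8, 26, Sam, 38, 19), (white, ATL, 8, 33, Dee, 1, 40), (white, ATL, 8, 33, Dee, 38, 19), (white, NYC, 2, 1, Pat, 1, 40), (white, NYC, 2, 1, Pat, 38, 19), (white, NYC, 2, 13, Pat, 1, 40), (white, NYC, 2, 13, Pat, 38, 19), (white, NYC, 2, 26, Sam, 1, 40), (white, NYC, 2, 26, Sam, 38, 19), (white, NYC, 2, 33, Dee, 1, 40), (white, NYC, 2, 33, Dee, 38, 19)}.
σ[sname != Pat]: keep tuples satisfying sname != Pat → {(blue, CHI, 13, 12, Xia, 22, 31), (blue, CHI, 13, 12, Xia, 26, 12), (blue, CHI, 13, 30, Kim, 22, 31), (blue, CHI, 13, 30, Kim, 26, 12), (blue, CHI, 13, 31, Yan, 22, 31), (blue, CHI, 13, 31, Yan, 26, 12), (red, CHI, 10, 20, Quin, 10, 13), (red, CHI, 10, 20, Quin, 20, 3), (red, CHI, 29, 20, Quin, 10, 13), (red, CHI, 29, 20, Quin, 20, 3), (red, CHI, 6, 20, Quin, 10, 13), (red, CHI, 6, 20, Quin, 20, 3), (red, SF, 24, 20, Quin, 10, 13), (red, SF, 24, 20, Quin, 20, 3), (white, ATL, 8, 26, Sam, 1, 40), (white, ATL, 8, 26, Sam, 38, 19), (white, ATL, 8, 33, Dee, 1, 40), (white, ATL, 8, 33, Dee, 38, 19), (white, NYC, 2, 26, Sam, 1, 40), (white, NYC, 2, 26, Sam, 38, 19), (white, NYC, 2, 33, Dee, 1, 40), (white, NYC, 2, 33, Dee, 38, 19)}
π[cost, sname]: project onto (cost, sname) (11 duplicate(s) eliminated) → {(10, Quin), (13, Kim), (13, Xia), (13, Yan), (2, Dee), (2, Sam), (24, Quin), (29, Quin), (6, Quin), (8, Dee), (8, Sam)}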